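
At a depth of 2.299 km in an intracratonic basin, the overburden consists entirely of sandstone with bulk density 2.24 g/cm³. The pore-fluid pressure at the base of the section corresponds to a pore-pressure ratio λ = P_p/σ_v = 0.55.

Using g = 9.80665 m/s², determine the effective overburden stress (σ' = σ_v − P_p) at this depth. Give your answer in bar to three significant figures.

Overburden (lithostatic) stress σ_v:
sandstone: 2240 kg/m³ × 9.80665 m/s² × 2299 m = 5.050×10^7 Pa = 50.50 MPa
Pore pressure P_p = λ·σ_v = 0.55 × 50.50 MPa = 27.78 MPa
Effective stress σ' = σ_v − P_p = 50.50 − 27.78 = 22.726 MPa = 227.26 bar

227 bar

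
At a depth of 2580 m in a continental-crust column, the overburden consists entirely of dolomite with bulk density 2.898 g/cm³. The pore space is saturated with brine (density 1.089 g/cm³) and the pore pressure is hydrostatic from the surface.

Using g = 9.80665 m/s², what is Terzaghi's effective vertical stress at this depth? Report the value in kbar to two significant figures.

0.46 kbar

Overburden (lithostatic) stress σ_v:
dolomite: 2898 kg/m³ × 9.80665 m/s² × 2580 m = 7.332×10^7 Pa = 73.32 MPa
Pore pressure P_p = 1089 kg/m³ × 9.80665 m/s² × 2580 m = 2.755×10^7 Pa = 27.55 MPa
Effective stress σ' = σ_v − P_p = 73.32 − 27.55 = 45.770 MPa = 0.45770 kbar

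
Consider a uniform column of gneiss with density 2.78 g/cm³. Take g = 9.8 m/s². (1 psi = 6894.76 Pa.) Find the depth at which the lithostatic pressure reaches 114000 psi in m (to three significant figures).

28900 m

h = P/(ρg) = 114000 psi / (2780 kg/m³ × 9.8 m/s²) = 7.860×10^8 Pa / 27244 Pa/m = 28850 m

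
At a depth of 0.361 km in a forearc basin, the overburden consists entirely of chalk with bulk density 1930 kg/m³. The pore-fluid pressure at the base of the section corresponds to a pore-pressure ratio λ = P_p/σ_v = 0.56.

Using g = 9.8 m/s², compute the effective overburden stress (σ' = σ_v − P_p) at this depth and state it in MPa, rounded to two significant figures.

Overburden (lithostatic) stress σ_v:
chalk: 1930 kg/m³ × 9.8 m/s² × 361 m = 6.828×10^6 Pa = 6.828 MPa
Pore pressure P_p = λ·σ_v = 0.56 × 6.828 MPa = 3.824 MPa
Effective stress σ' = σ_v − P_p = 6.828 − 3.824 = 3.0043 MPa

3.0 MPa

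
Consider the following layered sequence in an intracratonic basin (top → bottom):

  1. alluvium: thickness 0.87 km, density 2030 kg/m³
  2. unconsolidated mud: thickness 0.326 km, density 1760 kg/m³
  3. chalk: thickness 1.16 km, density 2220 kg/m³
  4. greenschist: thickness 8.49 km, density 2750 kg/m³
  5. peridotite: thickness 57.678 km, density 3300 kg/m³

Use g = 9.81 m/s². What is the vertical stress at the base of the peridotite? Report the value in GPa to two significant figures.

alluvium: 2030 kg/m³ × 9.81 m/s² × 870 m = 1.733×10^7 Pa = 0.01733 GPa
unconsolidated mud: 1760 kg/m³ × 9.81 m/s² × 326 m = 5.629×10^6 Pa = 5.629×10^-3 GPa
chalk: 2220 kg/m³ × 9.81 m/s² × 1160 m = 2.526×10^7 Pa = 0.02526 GPa
greenschist: 2750 kg/m³ × 9.81 m/s² × 8490 m = 2.290×10^8 Pa = 0.2290 GPa
peridotite: 3300 kg/m³ × 9.81 m/s² × 57678 m = 1.867×10^9 Pa = 1.867 GPa
Total = 0.01733 + 5.629×10^-3 + 0.02526 + 0.2290 + 1.867 = 2.1445 GPa

2.1 GPa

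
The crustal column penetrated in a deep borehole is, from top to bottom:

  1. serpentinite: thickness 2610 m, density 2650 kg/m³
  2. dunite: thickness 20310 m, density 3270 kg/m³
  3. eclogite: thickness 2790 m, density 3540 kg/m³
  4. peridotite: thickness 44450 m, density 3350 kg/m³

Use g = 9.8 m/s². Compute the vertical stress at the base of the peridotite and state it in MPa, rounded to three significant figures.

2270 MPa

serpentinite: 2650 kg/m³ × 9.8 m/s² × 2610 m = 6.778×10^7 Pa = 67.78 MPa
dunite: 3270 kg/m³ × 9.8 m/s² × 20310 m = 6.509×10^8 Pa = 650.9 MPa
eclogite: 3540 kg/m³ × 9.8 m/s² × 2790 m = 9.679×10^7 Pa = 96.79 MPa
peridotite: 3350 kg/m³ × 9.8 m/s² × 44450 m = 1.459×10^9 Pa = 1459 MPa
Total = 67.78 + 650.9 + 96.79 + 1459 = 2274.7 MPa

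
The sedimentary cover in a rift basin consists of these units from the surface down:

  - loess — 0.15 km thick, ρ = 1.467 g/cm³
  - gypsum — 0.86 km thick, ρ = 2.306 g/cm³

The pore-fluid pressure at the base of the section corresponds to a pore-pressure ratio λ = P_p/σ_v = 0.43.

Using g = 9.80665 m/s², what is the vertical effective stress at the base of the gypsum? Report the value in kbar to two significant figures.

Overburden (lithostatic) stress σ_v:
loess: 1467 kg/m³ × 9.80665 m/s² × 150 m = 2.158×10^6 Pa = 2.158 MPa
gypsum: 2306 kg/m³ × 9.80665 m/s² × 860 m = 1.945×10^7 Pa = 19.45 MPa
Total = 2.158 + 19.45 = 21.606 MPa
Pore pressure P_p = λ·σ_v = 0.43 × 21.61 MPa = 9.291 MPa
Effective stress σ' = σ_v − P_p = 21.61 − 9.291 = 12.315 MPa = 0.12315 kbar

0.12 kbar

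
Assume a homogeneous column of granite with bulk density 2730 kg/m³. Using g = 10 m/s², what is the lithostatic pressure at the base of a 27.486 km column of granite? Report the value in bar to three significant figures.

7500 bar

granite: 2730 kg/m³ × 10 m/s² × 27486 m = 7.504×10^8 Pa = 7504 bar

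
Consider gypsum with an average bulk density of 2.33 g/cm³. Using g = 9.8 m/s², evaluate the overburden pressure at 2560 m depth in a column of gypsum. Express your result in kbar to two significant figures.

0.58 kbar

gypsum: 2330 kg/m³ × 9.8 m/s² × 2560 m = 5.846×10^7 Pa = 0.5846 kbar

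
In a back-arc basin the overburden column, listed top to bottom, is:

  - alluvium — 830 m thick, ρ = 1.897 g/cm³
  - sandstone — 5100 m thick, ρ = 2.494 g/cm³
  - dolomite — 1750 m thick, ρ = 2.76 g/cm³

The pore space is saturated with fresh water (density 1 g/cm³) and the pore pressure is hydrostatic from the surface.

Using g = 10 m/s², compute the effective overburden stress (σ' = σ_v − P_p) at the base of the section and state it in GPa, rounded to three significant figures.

Overburden (lithostatic) stress σ_v:
alluvium: 1897 kg/m³ × 10 m/s² × 830 m = 1.575×10^7 Pa = 15.75 MPa
sandstone: 2494 kg/m³ × 10 m/s² × 5100 m = 1.272×10^8 Pa = 127.2 MPa
dolomite: 2760 kg/m³ × 10 m/s² × 1750 m = 4.830×10^7 Pa = 48.30 MPa
Total = 15.75 + 127.2 + 48.30 = 191.24 MPa
Pore pressure P_p = 1000 kg/m³ × 10 m/s² × 7680 m = 7.680×10^7 Pa = 76.80 MPa
Effective stress σ' = σ_v − P_p = 191.2 − 76.80 = 114.44 MPa = 0.11444 GPa

0.114 GPa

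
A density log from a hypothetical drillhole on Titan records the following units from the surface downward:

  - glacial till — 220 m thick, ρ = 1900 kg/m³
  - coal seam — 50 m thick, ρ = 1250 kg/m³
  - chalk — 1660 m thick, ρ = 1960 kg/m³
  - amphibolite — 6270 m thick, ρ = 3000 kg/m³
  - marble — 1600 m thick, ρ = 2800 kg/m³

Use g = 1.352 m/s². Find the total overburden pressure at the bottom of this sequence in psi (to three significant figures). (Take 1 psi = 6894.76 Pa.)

glacial till: 1900 kg/m³ × 1.352 m/s² × 220 m = 5.651×10^5 Pa = 81.97 psi
coal seam: 1250 kg/m³ × 1.352 m/s² × 50 m = 84500 Pa = 12.26 psi
chalk: 1960 kg/m³ × 1.352 m/s² × 1660 m = 4.399×10^6 Pa = 638.0 psi
amphibolite: 3000 kg/m³ × 1.352 m/s² × 6270 m = 2.543×10^7 Pa = 3688 psi
marble: 2800 kg/m³ × 1.352 m/s² × 1600 m = 6.057×10^6 Pa = 878.5 psi
Total = 81.97 + 12.26 + 638.0 + 3688 + 878.5 = 5299.2 psi

5300 psi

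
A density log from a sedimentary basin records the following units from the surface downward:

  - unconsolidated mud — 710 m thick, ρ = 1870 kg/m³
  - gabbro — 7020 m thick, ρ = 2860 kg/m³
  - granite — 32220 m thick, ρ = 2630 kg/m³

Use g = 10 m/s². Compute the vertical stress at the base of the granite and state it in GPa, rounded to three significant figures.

unconsolidated mud: 1870 kg/m³ × 10 m/s² × 710 m = 1.328×10^7 Pa = 0.01328 GPa
gabbro: 2860 kg/m³ × 10 m/s² × 7020 m = 2.008×10^8 Pa = 0.2008 GPa
granite: 2630 kg/m³ × 10 m/s² × 32220 m = 8.474×10^8 Pa = 0.8474 GPa
Total = 0.01328 + 0.2008 + 0.8474 = 1.0614 GPa

1.06 GPa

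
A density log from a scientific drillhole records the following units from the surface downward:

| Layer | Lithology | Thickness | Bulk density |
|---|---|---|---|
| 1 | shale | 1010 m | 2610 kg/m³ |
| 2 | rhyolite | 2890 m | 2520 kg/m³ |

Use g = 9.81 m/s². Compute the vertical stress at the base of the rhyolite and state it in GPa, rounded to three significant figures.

0.0973 GPa

shale: 2610 kg/m³ × 9.81 m/s² × 1010 m = 2.586×10^7 Pa = 0.02586 GPa
rhyolite: 2520 kg/m³ × 9.81 m/s² × 2890 m = 7.144×10^7 Pa = 0.07144 GPa
Total = 0.02586 + 0.07144 = 0.097304 GPa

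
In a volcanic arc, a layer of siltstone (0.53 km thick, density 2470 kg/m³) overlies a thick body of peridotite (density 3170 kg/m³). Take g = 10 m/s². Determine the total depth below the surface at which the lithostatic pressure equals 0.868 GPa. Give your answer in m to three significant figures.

Pressure at base of upper layers: 2470×10×530 = 1.309×10^7 Pa = 0.01309 GPa
Remaining pressure to be supplied by peridotite: 8.680×10^8 − 1.309×10^7 = 8.549×10^8 Pa
Additional depth in peridotite = 8.549×10^8 Pa / (3170 kg/m³ × 10 m/s²) = 26969 m
Total depth = 530 m + 26969 m = 27499 m

27500 m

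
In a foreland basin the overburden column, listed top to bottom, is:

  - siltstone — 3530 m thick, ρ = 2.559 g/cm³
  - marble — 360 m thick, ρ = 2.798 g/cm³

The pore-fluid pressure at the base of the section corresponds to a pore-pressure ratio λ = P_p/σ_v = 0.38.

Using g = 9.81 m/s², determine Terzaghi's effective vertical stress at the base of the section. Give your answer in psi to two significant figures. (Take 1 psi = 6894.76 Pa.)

Overburden (lithostatic) stress σ_v:
siltstone: 2559 kg/m³ × 9.81 m/s² × 3530 m = 8.862×10^7 Pa = 88.62 MPa
marble: 2798 kg/m³ × 9.81 m/s² × 360 m = 9.881×10^6 Pa = 9.881 MPa
Total = 88.62 + 9.881 = 98.498 MPa
Pore pressure P_p = λ·σ_v = 0.38 × 98.50 MPa = 37.43 MPa
Effective stress σ' = σ_v − P_p = 98.50 − 37.43 = 61.069 MPa = 8857.3 psi

8900 psi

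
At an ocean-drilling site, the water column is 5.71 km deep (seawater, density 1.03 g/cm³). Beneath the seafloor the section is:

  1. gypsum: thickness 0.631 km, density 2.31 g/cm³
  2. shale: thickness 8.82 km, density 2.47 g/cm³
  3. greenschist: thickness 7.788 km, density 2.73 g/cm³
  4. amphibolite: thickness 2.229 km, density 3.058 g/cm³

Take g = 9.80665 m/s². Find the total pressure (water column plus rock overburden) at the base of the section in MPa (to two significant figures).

560 MPa

seawater: 1030 kg/m³ × 9.80665 m/s² × 5710 m = 5.768×10^7 Pa = 57.68 MPa
gypsum: 2310 kg/m³ × 9.80665 m/s² × 631 m = 1.429×10^7 Pa = 14.29 MPa
shale: 2470 kg/m³ × 9.80665 m/s² × 8820 m = 2.136×10^8 Pa = 213.6 MPa
greenschist: 2730 kg/m³ × 9.80665 m/s² × 7788 m = 2.085×10^8 Pa = 208.5 MPa
amphibolite: 3058 kg/m³ × 9.80665 m/s² × 2229 m = 6.684×10^7 Pa = 66.84 MPa
Total = 57.68 + 14.29 + 213.6 + 208.5 + 66.84 = 560.96 MPa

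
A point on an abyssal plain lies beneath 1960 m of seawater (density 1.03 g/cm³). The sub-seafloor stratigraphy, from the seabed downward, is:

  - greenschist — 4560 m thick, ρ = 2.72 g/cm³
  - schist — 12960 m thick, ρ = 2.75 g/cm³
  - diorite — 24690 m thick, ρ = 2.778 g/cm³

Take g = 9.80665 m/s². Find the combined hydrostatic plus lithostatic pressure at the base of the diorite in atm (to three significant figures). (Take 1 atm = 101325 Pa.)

seawater: 1030 kg/m³ × 9.80665 m/s² × 1960 m = 1.980×10^7 Pa = 195.4 atm
greenschist: 2720 kg/m³ × 9.80665 m/s² × 4560 m = 1.216×10^8 Pa = 1200 atm
schist: 2750 kg/m³ × 9.80665 m/s² × 12960 m = 3.495×10^8 Pa = 3449 atm
diorite: 2778 kg/m³ × 9.80665 m/s² × 24690 m = 6.726×10^8 Pa = 6638 atm
Total = 195.4 + 1200 + 3449 + 6638 = 11484 atm

11500 atm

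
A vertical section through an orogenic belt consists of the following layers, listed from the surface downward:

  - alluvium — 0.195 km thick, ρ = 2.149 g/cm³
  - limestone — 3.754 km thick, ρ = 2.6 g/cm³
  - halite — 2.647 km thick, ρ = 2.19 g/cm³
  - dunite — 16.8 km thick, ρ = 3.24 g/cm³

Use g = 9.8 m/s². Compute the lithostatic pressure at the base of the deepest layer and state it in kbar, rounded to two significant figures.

6.9 kbar

alluvium: 2149 kg/m³ × 9.8 m/s² × 195 m = 4.107×10^6 Pa = 0.04107 kbar
limestone: 2600 kg/m³ × 9.8 m/s² × 3754 m = 9.565×10^7 Pa = 0.9565 kbar
halite: 2190 kg/m³ × 9.8 m/s² × 2647 m = 5.681×10^7 Pa = 0.5681 kbar
dunite: 3240 kg/m³ × 9.8 m/s² × 16800 m = 5.334×10^8 Pa = 5.334 kbar
Total = 0.04107 + 0.9565 + 0.5681 + 5.334 = 6.9000 kbar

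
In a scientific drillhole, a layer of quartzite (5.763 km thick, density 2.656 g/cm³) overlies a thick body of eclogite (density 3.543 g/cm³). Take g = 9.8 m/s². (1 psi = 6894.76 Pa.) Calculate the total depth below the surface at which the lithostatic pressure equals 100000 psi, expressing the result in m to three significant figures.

21300 m

Pressure at base of upper layers: 2656×9.8×5763 = 1.500×10^8 Pa = 21756 psi
Remaining pressure to be supplied by eclogite: 6.895×10^8 − 1.500×10^8 = 5.395×10^8 Pa
Additional depth in eclogite = 5.395×10^8 Pa / (3543 kg/m³ × 9.8 m/s²) = 15537 m
Total depth = 5763 m + 15537 m = 21300 m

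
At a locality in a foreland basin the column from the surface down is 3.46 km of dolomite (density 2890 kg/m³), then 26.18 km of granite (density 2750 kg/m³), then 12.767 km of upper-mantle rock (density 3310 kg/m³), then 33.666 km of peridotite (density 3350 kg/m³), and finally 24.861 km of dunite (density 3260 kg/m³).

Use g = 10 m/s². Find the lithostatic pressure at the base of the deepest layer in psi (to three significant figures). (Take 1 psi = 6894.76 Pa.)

461000 psi

dolomite: 2890 kg/m³ × 10 m/s² × 3460 m = 9.999×10^7 Pa = 14503 psi
granite: 2750 kg/m³ × 10 m/s² × 26180 m = 7.199×10^8 Pa = 1.044×10^5 psi
upper-mantle rock: 3310 kg/m³ × 10 m/s² × 12767 m = 4.226×10^8 Pa = 61291 psi
peridotite: 3350 kg/m³ × 10 m/s² × 33666 m = 1.128×10^9 Pa = 1.636×10^5 psi
dunite: 3260 kg/m³ × 10 m/s² × 24861 m = 8.105×10^8 Pa = 1.175×10^5 psi
Total = 14503 + 1.044×10^5 + 61291 + 1.636×10^5 + 1.175×10^5 = 4.6134×10^5 psi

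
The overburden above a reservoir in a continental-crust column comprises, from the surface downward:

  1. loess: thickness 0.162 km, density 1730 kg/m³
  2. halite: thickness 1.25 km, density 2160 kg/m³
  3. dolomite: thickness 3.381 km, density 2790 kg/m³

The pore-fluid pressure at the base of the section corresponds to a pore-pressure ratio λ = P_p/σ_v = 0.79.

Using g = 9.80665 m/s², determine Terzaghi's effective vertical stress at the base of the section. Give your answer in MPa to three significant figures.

Overburden (lithostatic) stress σ_v:
loess: 1730 kg/m³ × 9.80665 m/s² × 162 m = 2.748×10^6 Pa = 2.748 MPa
halite: 2160 kg/m³ × 9.80665 m/s² × 1250 m = 2.648×10^7 Pa = 26.48 MPa
dolomite: 2790 kg/m³ × 9.80665 m/s² × 3381 m = 9.251×10^7 Pa = 92.51 MPa
Total = 2.748 + 26.48 + 92.51 = 121.73 MPa
Pore pressure P_p = λ·σ_v = 0.79 × 121.7 MPa = 96.17 MPa
Effective stress σ' = σ_v − P_p = 121.7 − 96.17 = 25.564 MPa

25.6 MPa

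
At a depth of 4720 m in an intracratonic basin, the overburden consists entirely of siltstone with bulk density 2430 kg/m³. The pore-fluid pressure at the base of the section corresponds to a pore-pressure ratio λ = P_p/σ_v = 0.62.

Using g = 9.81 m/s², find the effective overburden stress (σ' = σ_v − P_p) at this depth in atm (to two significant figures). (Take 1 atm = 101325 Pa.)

420 atm

Overburden (lithostatic) stress σ_v:
siltstone: 2430 kg/m³ × 9.81 m/s² × 4720 m = 1.125×10^8 Pa = 112.5 MPa
Pore pressure P_p = λ·σ_v = 0.62 × 112.5 MPa = 69.76 MPa
Effective stress σ' = σ_v − P_p = 112.5 − 69.76 = 42.756 MPa = 421.97 atm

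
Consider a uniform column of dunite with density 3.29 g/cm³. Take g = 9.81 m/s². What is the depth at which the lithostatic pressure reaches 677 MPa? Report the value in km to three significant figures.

21.0 km

h = P/(ρg) = 677 MPa / (3290 kg/m³ × 9.81 m/s²) = 6.770×10^8 Pa / 32275 Pa/m = 20976 m
= 20.976 km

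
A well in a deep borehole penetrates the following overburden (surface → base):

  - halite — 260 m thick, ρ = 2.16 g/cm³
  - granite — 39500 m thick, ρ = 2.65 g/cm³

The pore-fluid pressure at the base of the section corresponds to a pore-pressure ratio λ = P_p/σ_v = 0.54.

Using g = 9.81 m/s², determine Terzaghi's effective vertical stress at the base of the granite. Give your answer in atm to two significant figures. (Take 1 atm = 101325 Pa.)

4700 atm

Overburden (lithostatic) stress σ_v:
halite: 2160 kg/m³ × 9.81 m/s² × 260 m = 5.509×10^6 Pa = 5.509 MPa
granite: 2650 kg/m³ × 9.81 m/s² × 39500 m = 1.027×10^9 Pa = 1027 MPa
Total = 5.509 + 1027 = 1032.4 MPa
Pore pressure P_p = λ·σ_v = 0.54 × 1032 MPa = 557.5 MPa
Effective stress σ' = σ_v − P_p = 1032 − 557.5 = 474.89 MPa = 4686.8 atm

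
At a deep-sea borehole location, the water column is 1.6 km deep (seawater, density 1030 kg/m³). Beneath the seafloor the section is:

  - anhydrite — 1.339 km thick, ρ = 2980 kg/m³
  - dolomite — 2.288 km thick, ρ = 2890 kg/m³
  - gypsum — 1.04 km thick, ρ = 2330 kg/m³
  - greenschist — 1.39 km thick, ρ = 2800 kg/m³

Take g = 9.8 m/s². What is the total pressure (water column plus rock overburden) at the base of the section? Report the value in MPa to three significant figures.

seawater: 1030 kg/m³ × 9.8 m/s² × 1600 m = 1.615×10^7 Pa = 16.15 MPa
anhydrite: 2980 kg/m³ × 9.8 m/s² × 1339 m = 3.910×10^7 Pa = 39.10 MPa
dolomite: 2890 kg/m³ × 9.8 m/s² × 2288 m = 6.480×10^7 Pa = 64.80 MPa
gypsum: 2330 kg/m³ × 9.8 m/s² × 1040 m = 2.375×10^7 Pa = 23.75 MPa
greenschist: 2800 kg/m³ × 9.8 m/s² × 1390 m = 3.814×10^7 Pa = 38.14 MPa
Total = 16.15 + 39.10 + 64.80 + 23.75 + 38.14 = 181.94 MPa

182 MPa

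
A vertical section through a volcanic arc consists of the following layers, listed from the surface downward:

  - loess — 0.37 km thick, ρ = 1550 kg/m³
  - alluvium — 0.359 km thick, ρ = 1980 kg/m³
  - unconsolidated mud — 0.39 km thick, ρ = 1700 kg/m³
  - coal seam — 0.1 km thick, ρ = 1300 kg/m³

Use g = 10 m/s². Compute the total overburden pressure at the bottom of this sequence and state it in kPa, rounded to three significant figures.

loess: 1550 kg/m³ × 10 m/s² × 370 m = 5.735×10^6 Pa = 5735 kPa
alluvium: 1980 kg/m³ × 10 m/s² × 359 m = 7.108×10^6 Pa = 7108 kPa
unconsolidated mud: 1700 kg/m³ × 10 m/s² × 390 m = 6.630×10^6 Pa = 6630 kPa
coal seam: 1300 kg/m³ × 10 m/s² × 100 m = 1.300×10^6 Pa = 1300 kPa
Total = 5735 + 7108 + 6630 + 1300 = 20773 kPa

20800 kPa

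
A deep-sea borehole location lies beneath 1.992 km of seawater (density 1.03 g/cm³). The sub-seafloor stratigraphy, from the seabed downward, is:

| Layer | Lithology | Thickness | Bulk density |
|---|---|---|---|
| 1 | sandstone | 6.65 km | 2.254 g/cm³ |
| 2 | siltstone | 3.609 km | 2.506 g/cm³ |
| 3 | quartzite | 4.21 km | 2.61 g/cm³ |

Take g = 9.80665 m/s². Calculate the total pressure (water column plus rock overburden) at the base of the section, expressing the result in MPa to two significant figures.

360 MPa

seawater: 1030 kg/m³ × 9.80665 m/s² × 1992 m = 2.012×10^7 Pa = 20.12 MPa
sandstone: 2254 kg/m³ × 9.80665 m/s² × 6650 m = 1.470×10^8 Pa = 147.0 MPa
siltstone: 2506 kg/m³ × 9.80665 m/s² × 3609 m = 8.869×10^7 Pa = 88.69 MPa
quartzite: 2610 kg/m³ × 9.80665 m/s² × 4210 m = 1.078×10^8 Pa = 107.8 MPa
Total = 20.12 + 147.0 + 88.69 + 107.8 = 363.56 MPa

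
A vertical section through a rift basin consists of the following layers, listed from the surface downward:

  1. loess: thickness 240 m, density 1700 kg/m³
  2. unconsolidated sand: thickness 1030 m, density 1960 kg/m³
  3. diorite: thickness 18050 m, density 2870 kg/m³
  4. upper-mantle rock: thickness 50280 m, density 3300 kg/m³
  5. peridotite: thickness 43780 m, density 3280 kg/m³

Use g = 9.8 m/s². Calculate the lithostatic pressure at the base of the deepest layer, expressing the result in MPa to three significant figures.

3560 MPa

loess: 1700 kg/m³ × 9.8 m/s² × 240 m = 3.998×10^6 Pa = 3.998 MPa
unconsolidated sand: 1960 kg/m³ × 9.8 m/s² × 1030 m = 1.978×10^7 Pa = 19.78 MPa
diorite: 2870 kg/m³ × 9.8 m/s² × 18050 m = 5.077×10^8 Pa = 507.7 MPa
upper-mantle rock: 3300 kg/m³ × 9.8 m/s² × 50280 m = 1.626×10^9 Pa = 1626 MPa
peridotite: 3280 kg/m³ × 9.8 m/s² × 43780 m = 1.407×10^9 Pa = 1407 MPa
Total = 3.998 + 19.78 + 507.7 + 1626 + 1407 = 3564.8 MPa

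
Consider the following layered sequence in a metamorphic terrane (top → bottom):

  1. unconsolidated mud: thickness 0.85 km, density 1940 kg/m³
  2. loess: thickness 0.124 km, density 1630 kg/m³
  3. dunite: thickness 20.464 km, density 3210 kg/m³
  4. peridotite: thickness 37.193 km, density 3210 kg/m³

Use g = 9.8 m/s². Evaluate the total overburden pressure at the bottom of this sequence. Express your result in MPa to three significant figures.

unconsolidated mud: 1940 kg/m³ × 9.8 m/s² × 850 m = 1.616×10^7 Pa = 16.16 MPa
loess: 1630 kg/m³ × 9.8 m/s² × 124 m = 1.981×10^6 Pa = 1.981 MPa
dunite: 3210 kg/m³ × 9.8 m/s² × 20464 m = 6.438×10^8 Pa = 643.8 MPa
peridotite: 3210 kg/m³ × 9.8 m/s² × 37193 m = 1.170×10^9 Pa = 1170 MPa
Total = 16.16 + 1.981 + 643.8 + 1170 = 1831.9 MPa

1830 MPa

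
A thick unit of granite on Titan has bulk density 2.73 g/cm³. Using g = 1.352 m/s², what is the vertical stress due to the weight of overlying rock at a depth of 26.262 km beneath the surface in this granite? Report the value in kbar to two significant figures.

0.97 kbar

granite: 2730 kg/m³ × 1.352 m/s² × 26262 m = 9.693×10^7 Pa = 0.9693 kbar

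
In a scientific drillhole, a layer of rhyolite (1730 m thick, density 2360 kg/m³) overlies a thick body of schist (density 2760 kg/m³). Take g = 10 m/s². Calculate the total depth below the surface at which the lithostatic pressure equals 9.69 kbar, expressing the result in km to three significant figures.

Pressure at base of upper layers: 2360×10×1730 = 4.083×10^7 Pa = 0.4083 kbar
Remaining pressure to be supplied by schist: 9.690×10^8 − 4.083×10^7 = 9.282×10^8 Pa
Additional depth in schist = 9.282×10^8 Pa / (2760 kg/m³ × 10 m/s²) = 33629 m
Total depth = 1730 m + 33629 m = 35359 m
= 35.359 km

35.4 km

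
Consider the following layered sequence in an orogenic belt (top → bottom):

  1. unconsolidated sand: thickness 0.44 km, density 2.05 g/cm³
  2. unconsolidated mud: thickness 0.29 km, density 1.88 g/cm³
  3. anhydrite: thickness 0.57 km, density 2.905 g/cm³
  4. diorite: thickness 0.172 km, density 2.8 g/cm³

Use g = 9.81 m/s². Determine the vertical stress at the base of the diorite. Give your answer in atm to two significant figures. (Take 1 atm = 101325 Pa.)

350 atm

unconsolidated sand: 2050 kg/m³ × 9.81 m/s² × 440 m = 8.849×10^6 Pa = 87.33 atm
unconsolidated mud: 1880 kg/m³ × 9.81 m/s² × 290 m = 5.348×10^6 Pa = 52.78 atm
anhydrite: 2905 kg/m³ × 9.81 m/s² × 570 m = 1.624×10^7 Pa = 160.3 atm
diorite: 2800 kg/m³ × 9.81 m/s² × 172 m = 4.724×10^6 Pa = 46.63 atm
Total = 87.33 + 52.78 + 160.3 + 46.63 = 347.06 atm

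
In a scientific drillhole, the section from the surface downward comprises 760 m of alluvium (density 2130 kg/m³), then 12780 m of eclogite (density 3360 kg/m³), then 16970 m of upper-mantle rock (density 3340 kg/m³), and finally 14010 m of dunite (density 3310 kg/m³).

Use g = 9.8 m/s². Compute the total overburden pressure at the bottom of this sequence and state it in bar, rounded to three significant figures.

alluvium: 2130 kg/m³ × 9.8 m/s² × 760 m = 1.586×10^7 Pa = 158.6 bar
eclogite: 3360 kg/m³ × 9.8 m/s² × 12780 m = 4.208×10^8 Pa = 4208 bar
upper-mantle rock: 3340 kg/m³ × 9.8 m/s² × 16970 m = 5.555×10^8 Pa = 5555 bar
dunite: 3310 kg/m³ × 9.8 m/s² × 14010 m = 4.545×10^8 Pa = 4545 bar
Total = 158.6 + 4208 + 5555 + 4545 = 14466 bar

14500 bar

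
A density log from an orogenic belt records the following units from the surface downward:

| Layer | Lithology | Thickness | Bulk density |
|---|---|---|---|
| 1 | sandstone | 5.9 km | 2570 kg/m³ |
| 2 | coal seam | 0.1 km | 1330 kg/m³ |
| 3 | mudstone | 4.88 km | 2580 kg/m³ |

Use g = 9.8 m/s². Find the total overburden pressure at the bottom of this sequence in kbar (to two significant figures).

2.7 kbar

sandstone: 2570 kg/m³ × 9.8 m/s² × 5900 m = 1.486×10^8 Pa = 1.486 kbar
coal seam: 1330 kg/m³ × 9.8 m/s² × 100 m = 1.303×10^6 Pa = 0.01303 kbar
mudstone: 2580 kg/m³ × 9.8 m/s² × 4880 m = 1.234×10^8 Pa = 1.234 kbar
Total = 1.486 + 0.01303 + 1.234 = 2.7329 kbar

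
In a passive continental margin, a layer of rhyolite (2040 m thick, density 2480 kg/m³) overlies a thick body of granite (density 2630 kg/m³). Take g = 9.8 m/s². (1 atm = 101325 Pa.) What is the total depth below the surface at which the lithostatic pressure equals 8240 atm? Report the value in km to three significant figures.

32.5 km

Pressure at base of upper layers: 2480×9.8×2040 = 4.958×10^7 Pa = 489.3 atm
Remaining pressure to be supplied by granite: 8.349×10^8 − 4.958×10^7 = 7.853×10^8 Pa
Additional depth in granite = 7.853×10^8 Pa / (2630 kg/m³ × 9.8 m/s²) = 30470 m
Total depth = 2040 m + 30470 m = 32510 m
= 32.510 km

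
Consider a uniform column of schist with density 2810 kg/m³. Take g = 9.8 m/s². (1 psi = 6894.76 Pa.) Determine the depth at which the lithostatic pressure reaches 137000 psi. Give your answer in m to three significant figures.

h = P/(ρg) = 137000 psi / (2810 kg/m³ × 9.8 m/s²) = 9.446×10^8 Pa / 27538 Pa/m = 34301 m

34300 m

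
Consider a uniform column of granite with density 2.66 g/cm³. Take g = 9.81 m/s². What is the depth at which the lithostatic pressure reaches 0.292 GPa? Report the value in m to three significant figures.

h = P/(ρg) = 0.292 GPa / (2660 kg/m³ × 9.81 m/s²) = 2.920×10^8 Pa / 26095 Pa/m = 11190 m

11200 m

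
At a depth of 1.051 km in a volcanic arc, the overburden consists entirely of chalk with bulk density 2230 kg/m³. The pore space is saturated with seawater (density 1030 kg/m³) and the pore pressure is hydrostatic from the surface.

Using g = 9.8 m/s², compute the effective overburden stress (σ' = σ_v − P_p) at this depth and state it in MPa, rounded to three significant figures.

Overburden (lithostatic) stress σ_v:
chalk: 2230 kg/m³ × 9.8 m/s² × 1051 m = 2.297×10^7 Pa = 22.97 MPa
Pore pressure P_p = 1030 kg/m³ × 9.8 m/s² × 1051 m = 1.061×10^7 Pa = 10.61 MPa
Effective stress σ' = σ_v − P_p = 22.97 − 10.61 = 12.360 MPa

12.4 MPa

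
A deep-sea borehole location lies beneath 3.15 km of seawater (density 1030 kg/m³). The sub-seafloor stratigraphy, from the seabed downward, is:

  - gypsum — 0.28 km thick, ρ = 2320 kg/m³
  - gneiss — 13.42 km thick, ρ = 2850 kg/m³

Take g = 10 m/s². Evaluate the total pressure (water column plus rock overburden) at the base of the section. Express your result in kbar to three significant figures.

seawater: 1030 kg/m³ × 10 m/s² × 3150 m = 3.244×10^7 Pa = 0.3245 kbar
gypsum: 2320 kg/m³ × 10 m/s² × 280 m = 6.496×10^6 Pa = 0.06496 kbar
gneiss: 2850 kg/m³ × 10 m/s² × 13420 m = 3.825×10^8 Pa = 3.825 kbar
Total = 0.3245 + 0.06496 + 3.825 = 4.2141 kbar

4.21 kbar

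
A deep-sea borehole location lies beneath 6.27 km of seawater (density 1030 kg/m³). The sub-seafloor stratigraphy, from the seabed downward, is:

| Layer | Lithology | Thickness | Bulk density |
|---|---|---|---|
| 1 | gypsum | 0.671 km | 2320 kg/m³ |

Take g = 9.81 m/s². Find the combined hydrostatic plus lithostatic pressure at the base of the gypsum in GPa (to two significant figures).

0.079 GPa

seawater: 1030 kg/m³ × 9.81 m/s² × 6270 m = 6.335×10^7 Pa = 0.06335 GPa
gypsum: 2320 kg/m³ × 9.81 m/s² × 671 m = 1.527×10^7 Pa = 0.01527 GPa
Total = 0.06335 + 0.01527 = 0.078625 GPa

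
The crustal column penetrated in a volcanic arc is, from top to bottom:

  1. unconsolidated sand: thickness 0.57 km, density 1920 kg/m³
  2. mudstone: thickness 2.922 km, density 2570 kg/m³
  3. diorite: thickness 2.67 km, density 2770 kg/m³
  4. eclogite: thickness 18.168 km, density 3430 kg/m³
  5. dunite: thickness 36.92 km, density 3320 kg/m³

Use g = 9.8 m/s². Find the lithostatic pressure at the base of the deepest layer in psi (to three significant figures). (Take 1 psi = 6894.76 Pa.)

286000 psi

unconsolidated sand: 1920 kg/m³ × 9.8 m/s² × 570 m = 1.073×10^7 Pa = 1556 psi
mudstone: 2570 kg/m³ × 9.8 m/s² × 2922 m = 7.359×10^7 Pa = 10674 psi
diorite: 2770 kg/m³ × 9.8 m/s² × 2670 m = 7.248×10^7 Pa = 10512 psi
eclogite: 3430 kg/m³ × 9.8 m/s² × 18168 m = 6.107×10^8 Pa = 88574 psi
dunite: 3320 kg/m³ × 9.8 m/s² × 36920 m = 1.201×10^9 Pa = 1.742×10^5 psi
Total = 1556 + 10674 + 10512 + 88574 + 1.742×10^5 = 2.8554×10^5 psi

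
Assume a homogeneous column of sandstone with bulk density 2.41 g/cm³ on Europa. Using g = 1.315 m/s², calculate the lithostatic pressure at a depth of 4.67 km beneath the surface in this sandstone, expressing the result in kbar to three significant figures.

sandstone: 2410 kg/m³ × 1.315 m/s² × 4670 m = 1.480×10^7 Pa = 0.1480 kbar

0.148 kbar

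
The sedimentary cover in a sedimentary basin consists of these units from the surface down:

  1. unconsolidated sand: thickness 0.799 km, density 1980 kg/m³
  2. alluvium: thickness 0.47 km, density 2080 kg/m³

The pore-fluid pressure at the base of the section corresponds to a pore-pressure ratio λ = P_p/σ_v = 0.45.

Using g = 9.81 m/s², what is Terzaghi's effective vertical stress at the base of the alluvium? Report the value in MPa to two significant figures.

Overburden (lithostatic) stress σ_v:
unconsolidated sand: 1980 kg/m³ × 9.81 m/s² × 799 m = 1.552×10^7 Pa = 15.52 MPa
alluvium: 2080 kg/m³ × 9.81 m/s² × 470 m = 9.590×10^6 Pa = 9.590 MPa
Total = 15.52 + 9.590 = 25.110 MPa
Pore pressure P_p = λ·σ_v = 0.45 × 25.11 MPa = 11.30 MPa
Effective stress σ' = σ_v − P_p = 25.11 − 11.30 = 13.810 MPa

14 MPa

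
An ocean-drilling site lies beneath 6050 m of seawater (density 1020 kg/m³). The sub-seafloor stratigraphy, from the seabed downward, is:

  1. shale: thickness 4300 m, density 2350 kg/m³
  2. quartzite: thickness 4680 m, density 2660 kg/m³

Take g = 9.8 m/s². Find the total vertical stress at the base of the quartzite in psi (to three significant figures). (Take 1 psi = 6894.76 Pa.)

40800 psi

seawater: 1020 kg/m³ × 9.8 m/s² × 6050 m = 6.048×10^7 Pa = 8771 psi
shale: 2350 kg/m³ × 9.8 m/s² × 4300 m = 9.903×10^7 Pa = 14363 psi
quartzite: 2660 kg/m³ × 9.8 m/s² × 4680 m = 1.220×10^8 Pa = 17694 psi
Total = 8771 + 14363 + 17694 = 40829 psi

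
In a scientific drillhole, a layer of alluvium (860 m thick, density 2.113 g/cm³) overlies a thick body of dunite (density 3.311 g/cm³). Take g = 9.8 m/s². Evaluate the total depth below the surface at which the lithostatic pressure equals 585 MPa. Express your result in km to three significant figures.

Pressure at base of upper layers: 2113×9.8×860 = 1.781×10^7 Pa = 17.81 MPa
Remaining pressure to be supplied by dunite: 5.850×10^8 − 1.781×10^7 = 5.672×10^8 Pa
Additional depth in dunite = 5.672×10^8 Pa / (3311 kg/m³ × 9.8 m/s²) = 17480 m
Total depth = 860 m + 17480 m = 18340 m
= 18.340 km

18.3 km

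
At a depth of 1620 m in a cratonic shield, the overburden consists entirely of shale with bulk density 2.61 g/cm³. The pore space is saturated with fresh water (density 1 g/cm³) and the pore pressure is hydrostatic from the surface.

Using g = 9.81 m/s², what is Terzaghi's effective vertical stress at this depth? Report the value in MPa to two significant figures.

Overburden (lithostatic) stress σ_v:
shale: 2610 kg/m³ × 9.81 m/s² × 1620 m = 4.148×10^7 Pa = 41.48 MPa
Pore pressure P_p = 1000 kg/m³ × 9.81 m/s² × 1620 m = 1.589×10^7 Pa = 15.89 MPa
Effective stress σ' = σ_v − P_p = 41.48 − 15.89 = 25.586 MPa

26 MPa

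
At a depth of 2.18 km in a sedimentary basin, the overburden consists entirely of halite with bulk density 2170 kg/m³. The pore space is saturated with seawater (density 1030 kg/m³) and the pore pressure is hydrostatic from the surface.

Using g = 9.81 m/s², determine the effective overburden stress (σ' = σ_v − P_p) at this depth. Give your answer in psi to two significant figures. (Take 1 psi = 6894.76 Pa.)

Overburden (lithostatic) stress σ_v:
halite: 2170 kg/m³ × 9.81 m/s² × 2180 m = 4.641×10^7 Pa = 46.41 MPa
Pore pressure P_p = 1030 kg/m³ × 9.81 m/s² × 2180 m = 2.203×10^7 Pa = 22.03 MPa
Effective stress σ' = σ_v − P_p = 46.41 − 22.03 = 24.380 MPa = 3536.0 psi

3500 psi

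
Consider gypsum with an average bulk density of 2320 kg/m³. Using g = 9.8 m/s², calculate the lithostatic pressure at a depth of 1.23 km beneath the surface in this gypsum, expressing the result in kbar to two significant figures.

gypsum: 2320 kg/m³ × 9.8 m/s² × 1230 m = 2.797×10^7 Pa = 0.2797 kbar

0.28 kbar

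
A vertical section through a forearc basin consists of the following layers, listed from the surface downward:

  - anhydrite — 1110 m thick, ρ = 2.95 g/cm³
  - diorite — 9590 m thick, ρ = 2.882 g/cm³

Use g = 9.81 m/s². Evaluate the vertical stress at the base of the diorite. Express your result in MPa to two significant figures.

anhydrite: 2950 kg/m³ × 9.81 m/s² × 1110 m = 3.212×10^7 Pa = 32.12 MPa
diorite: 2882 kg/m³ × 9.81 m/s² × 9590 m = 2.711×10^8 Pa = 271.1 MPa
Total = 32.12 + 271.1 = 303.26 MPa

300 MPa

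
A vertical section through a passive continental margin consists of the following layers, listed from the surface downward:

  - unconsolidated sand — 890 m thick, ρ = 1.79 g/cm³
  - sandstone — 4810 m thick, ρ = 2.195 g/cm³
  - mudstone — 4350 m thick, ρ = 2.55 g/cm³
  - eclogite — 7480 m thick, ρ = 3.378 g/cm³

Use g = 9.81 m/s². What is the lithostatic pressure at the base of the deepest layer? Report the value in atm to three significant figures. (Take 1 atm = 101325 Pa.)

4700 atm

unconsolidated sand: 1790 kg/m³ × 9.81 m/s² × 890 m = 1.563×10^7 Pa = 154.2 atm
sandstone: 2195 kg/m³ × 9.81 m/s² × 4810 m = 1.036×10^8 Pa = 1022 atm
mudstone: 2550 kg/m³ × 9.81 m/s² × 4350 m = 1.088×10^8 Pa = 1074 atm
eclogite: 3378 kg/m³ × 9.81 m/s² × 7480 m = 2.479×10^8 Pa = 2446 atm
Total = 154.2 + 1022 + 1074 + 2446 = 4696.7 atm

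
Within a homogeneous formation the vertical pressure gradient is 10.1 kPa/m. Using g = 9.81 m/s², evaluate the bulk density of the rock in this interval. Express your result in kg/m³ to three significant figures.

1030 kg/m³

ρ = (dP/dz)/g = 10.1 kPa/m / 9.81 m/s² = 10100 Pa/m / 9.81 m/s² = 1029.6 kg/m³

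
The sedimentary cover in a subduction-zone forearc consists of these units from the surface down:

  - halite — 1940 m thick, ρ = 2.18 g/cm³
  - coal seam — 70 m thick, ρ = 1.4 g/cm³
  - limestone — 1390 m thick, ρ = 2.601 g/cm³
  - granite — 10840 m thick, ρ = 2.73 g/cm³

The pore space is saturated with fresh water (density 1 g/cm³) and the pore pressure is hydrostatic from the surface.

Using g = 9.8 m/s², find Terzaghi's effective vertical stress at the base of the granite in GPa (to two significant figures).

0.23 GPa

Overburden (lithostatic) stress σ_v:
halite: 2180 kg/m³ × 9.8 m/s² × 1940 m = 4.145×10^7 Pa = 41.45 MPa
coal seam: 1400 kg/m³ × 9.8 m/s² × 70 m = 9.604×10^5 Pa = 0.9604 MPa
limestone: 2601 kg/m³ × 9.8 m/s² × 1390 m = 3.543×10^7 Pa = 35.43 MPa
granite: 2730 kg/m³ × 9.8 m/s² × 10840 m = 2.900×10^8 Pa = 290.0 MPa
Total = 41.45 + 0.9604 + 35.43 + 290.0 = 367.85 MPa
Pore pressure P_p = 1000 kg/m³ × 9.8 m/s² × 14240 m = 1.396×10^8 Pa = 139.6 MPa
Effective stress σ' = σ_v − P_p = 367.9 − 139.6 = 228.30 MPa = 0.22830 GPa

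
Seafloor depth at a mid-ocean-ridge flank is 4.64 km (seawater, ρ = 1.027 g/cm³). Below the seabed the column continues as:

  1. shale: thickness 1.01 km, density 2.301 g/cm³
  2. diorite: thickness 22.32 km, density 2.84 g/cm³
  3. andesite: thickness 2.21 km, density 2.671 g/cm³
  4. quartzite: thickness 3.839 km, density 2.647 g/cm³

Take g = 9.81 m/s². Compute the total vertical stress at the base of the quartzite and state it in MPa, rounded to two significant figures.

seawater: 1027 kg/m³ × 9.81 m/s² × 4640 m = 4.675×10^7 Pa = 46.75 MPa
shale: 2301 kg/m³ × 9.81 m/s² × 1010 m = 2.280×10^7 Pa = 22.80 MPa
diorite: 2840 kg/m³ × 9.81 m/s² × 22320 m = 6.218×10^8 Pa = 621.8 MPa
andesite: 2671 kg/m³ × 9.81 m/s² × 2210 m = 5.791×10^7 Pa = 57.91 MPa
quartzite: 2647 kg/m³ × 9.81 m/s² × 3839 m = 9.969×10^7 Pa = 99.69 MPa
Total = 46.75 + 22.80 + 621.8 + 57.91 + 99.69 = 848.99 MPa

850 MPa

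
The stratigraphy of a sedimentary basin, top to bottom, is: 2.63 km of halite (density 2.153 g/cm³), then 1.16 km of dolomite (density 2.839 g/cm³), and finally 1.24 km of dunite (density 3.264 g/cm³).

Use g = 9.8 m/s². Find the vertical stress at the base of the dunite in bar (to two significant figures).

1300 bar

halite: 2153 kg/m³ × 9.8 m/s² × 2630 m = 5.549×10^7 Pa = 554.9 bar
dolomite: 2839 kg/m³ × 9.8 m/s² × 1160 m = 3.227×10^7 Pa = 322.7 bar
dunite: 3264 kg/m³ × 9.8 m/s² × 1240 m = 3.966×10^7 Pa = 396.6 bar
Total = 554.9 + 322.7 + 396.6 = 1274.3 bar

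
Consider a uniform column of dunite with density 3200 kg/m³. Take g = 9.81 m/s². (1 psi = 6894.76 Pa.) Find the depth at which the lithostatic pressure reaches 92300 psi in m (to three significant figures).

h = P/(ρg) = 92300 psi / (3200 kg/m³ × 9.81 m/s²) = 6.364×10^8 Pa / 31392 Pa/m = 20272 m

20300 m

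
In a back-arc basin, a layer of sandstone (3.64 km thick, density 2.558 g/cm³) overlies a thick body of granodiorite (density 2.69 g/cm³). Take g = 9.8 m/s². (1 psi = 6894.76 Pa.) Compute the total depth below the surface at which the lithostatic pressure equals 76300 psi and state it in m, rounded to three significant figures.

20100 m

Pressure at base of upper layers: 2558×9.8×3640 = 9.125×10^7 Pa = 13235 psi
Remaining pressure to be supplied by granodiorite: 5.261×10^8 − 9.125×10^7 = 4.348×10^8 Pa
Additional depth in granodiorite = 4.348×10^8 Pa / (2690 kg/m³ × 9.8 m/s²) = 16494 m
Total depth = 3640 m + 16494 m = 20134 m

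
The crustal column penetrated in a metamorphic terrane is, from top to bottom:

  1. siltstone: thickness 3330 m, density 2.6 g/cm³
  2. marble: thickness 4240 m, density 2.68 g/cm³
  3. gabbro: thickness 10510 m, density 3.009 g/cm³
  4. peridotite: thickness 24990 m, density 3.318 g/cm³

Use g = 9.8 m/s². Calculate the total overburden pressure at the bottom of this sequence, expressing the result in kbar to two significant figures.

siltstone: 2600 kg/m³ × 9.8 m/s² × 3330 m = 8.485×10^7 Pa = 0.8485 kbar
marble: 2680 kg/m³ × 9.8 m/s² × 4240 m = 1.114×10^8 Pa = 1.114 kbar
gabbro: 3009 kg/m³ × 9.8 m/s² × 10510 m = 3.099×10^8 Pa = 3.099 kbar
peridotite: 3318 kg/m³ × 9.8 m/s² × 24990 m = 8.126×10^8 Pa = 8.126 kbar
Total = 0.8485 + 1.114 + 3.099 + 8.126 = 13.187 kbar

13 kbar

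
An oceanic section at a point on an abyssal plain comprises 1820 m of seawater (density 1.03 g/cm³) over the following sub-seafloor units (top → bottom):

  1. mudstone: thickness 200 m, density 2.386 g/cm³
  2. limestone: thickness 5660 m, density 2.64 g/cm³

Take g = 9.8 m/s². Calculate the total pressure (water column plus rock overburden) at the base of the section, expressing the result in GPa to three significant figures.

0.169 GPa

seawater: 1030 kg/m³ × 9.8 m/s² × 1820 m = 1.837×10^7 Pa = 0.01837 GPa
mudstone: 2386 kg/m³ × 9.8 m/s² × 200 m = 4.677×10^6 Pa = 4.677×10^-3 GPa
limestone: 2640 kg/m³ × 9.8 m/s² × 5660 m = 1.464×10^8 Pa = 0.1464 GPa
Total = 0.01837 + 4.677×10^-3 + 0.1464 = 0.16948 GPa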